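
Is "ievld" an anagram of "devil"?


Word 1: "devil" → sorted: deilv
Word 2: "ievld" → sorted: deilv
Same letters? deilv == deilv
Anagram = Yes


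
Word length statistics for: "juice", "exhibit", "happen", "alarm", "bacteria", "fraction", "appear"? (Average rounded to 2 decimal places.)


Lengths: "juice"=5, "exhibit"=7, "happen"=6, "alarm"=5, "bacteria"=8, "fraction"=8, "appear"=6
Sum = 45, Count = 7
Average = 45/7 = 6.43
= avg=6.43, min=5, max=8


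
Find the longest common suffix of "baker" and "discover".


Word 1: "baker"
Word 2: "discover"
Comparing from end:
  Pos -1: 'r' == 'r'
  Pos -2: 'e' == 'e'
  Pos -3: 'k' != 'v' (stop)
LCS = "er" (length 2)


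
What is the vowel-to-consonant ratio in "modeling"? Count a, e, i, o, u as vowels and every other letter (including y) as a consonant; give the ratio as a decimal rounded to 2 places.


Word: "modeling"
Vowels (a,e,i,o,u): 3
Consonants: 5
Ratio = 3/5
= 0.60


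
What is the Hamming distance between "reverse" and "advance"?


Comparing character by character (same length = 7):
  Pos 0: 'r' vs 'a' !=
  Pos 1: 'e' vs 'd' !=
  Pos 2: 'v' vs 'v' =
  Pos 3: 'e' vs 'a' !=
  Pos 4: 'r' vs 'n' !=
  Pos 5: 's' vs 'c' !=
  Pos 6: 'e' vs 'e' =
Hamming distance = 5


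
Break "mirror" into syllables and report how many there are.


Word: "mirror"
Syllable breakdown: mir-ror
Counting: 2 parts
= 2 syllables


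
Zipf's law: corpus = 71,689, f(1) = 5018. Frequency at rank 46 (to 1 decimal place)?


Zipf's law: f(r) = f(1) / r
f(1) = 5018
f(46) = 5018 / 46
= 109.1 occurrences


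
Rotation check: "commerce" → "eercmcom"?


Word: "commerce", Candidate: "eercmcom"
Method: check if candidate is substring of word+word
"commercecommerce" contains "eercmcom"? No
Is rotation = No


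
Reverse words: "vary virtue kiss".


Original: "vary virtue kiss"
Words (1..n): vary | virtue | kiss
Reversed (n..1): kiss | virtue | vary
Result = "kiss virtue vary"


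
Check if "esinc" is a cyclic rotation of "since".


Word: "since", Candidate: "esinc"
Method: check if candidate is substring of word+word
"sincesince" contains "esinc"? Yes
Is rotation = Yes


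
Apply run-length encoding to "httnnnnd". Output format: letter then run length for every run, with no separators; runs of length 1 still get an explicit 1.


String: "httnnnnd"
Scanning for consecutive runs:
  'h' x 1
  't' x 2
  'n' x 4
  'd' x 1
RLE = "h1t2n4d1"


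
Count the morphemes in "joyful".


Word: "joyful"
Morphemes: joy + -ful
Each morpheme carries meaning
= 2 morphemes


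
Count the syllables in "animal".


Word: "animal"
Syllable breakdown: an / i / mal
Counting: 3 parts
= 3 syllables


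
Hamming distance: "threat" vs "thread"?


Comparing character by character (same length = 6):
  Pos 0: 't' vs 't' =
  Pos 1: 'h' vs 'h' =
  Pos 2: 'r' vs 'r' =
  Pos 3: 'e' vs 'e' =
  Pos 4: 'a' vs 'a' =
  Pos 5: 't' vs 'd' !=
Hamming distance = 1


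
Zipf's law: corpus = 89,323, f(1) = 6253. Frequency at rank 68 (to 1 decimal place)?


Zipf's law: f(r) = f(1) / r
f(1) = 6253
f(68) = 6253 / 68
= 92.0 occurrences


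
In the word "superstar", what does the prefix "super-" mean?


Prefix: super-
Example: superstar = super- + star
Meaning = above / beyond


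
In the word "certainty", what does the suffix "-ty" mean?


Suffix: -ty
Example: certainty (certain + -ty)
Meaning = quality of


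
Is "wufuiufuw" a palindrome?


Word: "wufuiufuw"
Reversed: "wufuiufuw"
Forward == Backward? wufuiufuw == wufuiufuw
Palindrome = Yes


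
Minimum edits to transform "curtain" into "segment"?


Word 1: "curtain" (length 7)
Word 2: "segment" (length 7)
One optimal edit sequence (insert/delete/substitute each cost 1):
  1. substitute 'c' -> 's'  (+1)
  2. substitute 'u' -> 'e'  (+1)
  3. substitute 'r' -> 'g'  (+1)
  4. substitute 't' -> 'm'  (+1)
  5. substitute 'a' -> 'e'  (+1)
  6. substitute 'i' -> 'n'  (+1)
  7. substitute 'n' -> 't'  (+1)
Total edit operations: 7
Edit distance = 7


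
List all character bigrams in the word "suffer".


Word: "suffer" (length 6)
Number of bigrams = 6 - 2 + 1 = 5
  Position 0: "su"
  Position 1: "uf"
  Position 2: "ff"
  Position 3: "fe"
  Position 4: "er"
Bigrams = "su", "uf", "ff", "fe", "er"


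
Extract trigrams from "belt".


Word: "belt" (length 4)
Number of trigrams = 4 - 3 + 1 = 2
  Position 0: "bel"
  Position 1: "elt"
Trigrams = "bel", "elt"


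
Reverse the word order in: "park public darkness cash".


Original: "park public darkness cash"
Words (1..n): park | public | darkness | cash
Reversed (n..1): cash | darkness | public | park
Result = "cash darkness public park"


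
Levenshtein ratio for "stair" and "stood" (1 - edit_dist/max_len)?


Word 1: "stair" (length 5)
Word 2: "stood" (length 5)
One optimal edit sequence:
  1. keep 's'
  2. keep 't'
  3. substitute 'a' -> 'o'  (+1)
  4. substitute 'i' -> 'o'  (+1)
  5. substitute 'r' -> 'd'  (+1)
Edit distance = 3
Max length = max(5, 5) = 5
Similarity = 1 - 3/5
= 0.4000


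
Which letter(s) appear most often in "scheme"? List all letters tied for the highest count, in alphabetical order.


Word: "scheme"
Letter counts:
  'c': 1
  'e': 2
  'h': 1
  'm': 1
  's': 1
Maximum count = 2
Most frequent = 'e' (2 times each)


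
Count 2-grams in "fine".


Word: "fine" (length 4)
Number of 2-grams = length - 2 + 1 = 4 - 2 + 1
= 3


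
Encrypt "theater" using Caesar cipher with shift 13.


Word: "theater"
Shift: 13
Each letter → (letter + shift) mod 26:
  't' (19) + 13 = 6 → 'g'
  'h' (7) + 13 = 20 → 'u'
  'e' (4) + 13 = 17 → 'r'
  'a' (0) + 13 = 13 → 'n'
  't' (19) + 13 = 6 → 'g'
  'e' (4) + 13 = 17 → 'r'
  'r' (17) + 13 = 4 → 'e'
Result = "gurngre"


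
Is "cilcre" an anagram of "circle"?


Word 1: "circle" → sorted: cceilr
Word 2: "cilcre" → sorted: cceilr
Same letters? cceilr == cceilr
Anagram = Yes


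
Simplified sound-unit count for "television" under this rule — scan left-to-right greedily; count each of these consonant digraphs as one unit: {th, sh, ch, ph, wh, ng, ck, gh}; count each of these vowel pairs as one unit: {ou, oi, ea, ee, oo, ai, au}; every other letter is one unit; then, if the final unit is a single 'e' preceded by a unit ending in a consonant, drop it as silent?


Word: "television" (10 letters)
Left-to-right scan:
  1. 't' (letter)
  2. 'e' (letter)
  3. 'l' (letter)
  4. 'e' (letter)
  5. 'v' (letter)
  6. 'i' (letter)
  7. 's' (letter)
  8. 'i' (letter)
  9. 'o' (letter)
  10. 'n' (letter)
Units from scan: 10
Sound units = 10 units


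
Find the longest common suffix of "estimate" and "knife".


Word 1: "estimate"
Word 2: "knife"
Comparing from end:
  Pos -1: 'e' == 'e'
  Pos -2: 't' != 'f' (stop)
LCS = "e" (length 1)


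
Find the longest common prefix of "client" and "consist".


Word 1: "client"
Word 2: "consist"
Comparing from start:
  Pos 0: 'c' == 'c'
  Pos 1: 'l' != 'o' (stop)
LCP = "c" (length 1)


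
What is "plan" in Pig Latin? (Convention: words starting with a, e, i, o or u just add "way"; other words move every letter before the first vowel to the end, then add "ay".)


Word: "plan"
Starts with consonant(s) → move to end, add 'ay'
Consonant cluster: "pl"
Pig Latin = "anplay"


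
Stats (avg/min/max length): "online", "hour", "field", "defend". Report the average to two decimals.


Lengths: "online"=6, "hour"=4, "field"=5, "defend"=6
Sum = 21, Count = 4
Average = 21/4 = 5.25
= avg=5.25, min=4, max=6


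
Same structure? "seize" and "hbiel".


Pattern of "seize": [0, 1, 2, 3, 1]
Pattern of "hbiel": [0, 1, 2, 3, 4]
Patterns do not match
Same pattern = No


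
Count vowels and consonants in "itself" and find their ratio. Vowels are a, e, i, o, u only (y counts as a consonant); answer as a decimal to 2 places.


Word: "itself"
Vowels (a,e,i,o,u): 2
Consonants: 4
Ratio = 2/4
= 0.50


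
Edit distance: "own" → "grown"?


Word 1: "own" (length 3)
Word 2: "grown" (length 5)
One optimal edit sequence (insert/delete/substitute each cost 1):
  1. insert 'g'  (+1)
  2. insert 'r'  (+1)
  3. keep 'o'
  4. keep 'w'
  5. keep 'n'
Total edit operations: 2
Edit distance = 2


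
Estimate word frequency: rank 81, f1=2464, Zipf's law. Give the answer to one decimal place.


Zipf's law: f(r) = f(1) / r
f(1) = 2464
f(81) = 2464 / 81
= 30.4 occurrences


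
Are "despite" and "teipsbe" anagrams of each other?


Word 1: "despite" → sorted: deeipst
Word 2: "teipsbe" → sorted: beeipst
Same letters? deeipst != beeipst
Anagram = No


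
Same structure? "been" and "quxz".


Pattern of "been": [0, 1, 1, 2]
Pattern of "quxz": [0, 1, 2, 3]
Patterns do not match
Same pattern = No


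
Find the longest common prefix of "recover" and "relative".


Word 1: "recover"
Word 2: "relative"
Comparing from start:
  Pos 0: 'r' == 'r'
  Pos 1: 'e' == 'e'
  Pos 2: 'c' != 'l' (stop)
LCP = "re" (length 2)


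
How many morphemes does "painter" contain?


Word: "painter"
Morphemes: paint | -er
Each morpheme carries meaning
= 2 morphemes


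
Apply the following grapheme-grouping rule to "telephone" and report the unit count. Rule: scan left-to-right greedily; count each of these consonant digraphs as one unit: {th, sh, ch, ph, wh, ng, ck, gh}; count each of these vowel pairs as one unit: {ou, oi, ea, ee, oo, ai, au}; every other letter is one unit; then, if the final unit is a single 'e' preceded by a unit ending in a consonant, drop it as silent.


Word: "telephone" (9 letters)
Left-to-right scan:
  [1] 't' (letter)
  [2] 'e' (letter)
  [3] 'l' (letter)
  [4] 'e' (letter)
  [5] 'ph' (digraph)
  [6] 'o' (letter)
  [7] 'n' (letter)
  [8] 'e' (letter)
Units from scan: 8
Final unit is 'e' after a consonant -> drop as silent (-1)
Sound units = 7 units


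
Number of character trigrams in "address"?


Word: "address" (length 7)
Number of 3-grams = length - 3 + 1 = 7 - 3 + 1
= 5


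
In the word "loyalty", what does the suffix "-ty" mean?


Suffix: -ty
Example: loyalty (loyal + -ty)
Meaning = quality of


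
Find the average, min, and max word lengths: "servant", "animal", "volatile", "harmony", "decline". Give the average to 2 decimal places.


Lengths: "servant"=7, "animal"=6, "volatile"=8, "harmony"=7, "decline"=7
Sum = 35, Count = 5
Average = 35/5 = 7.00
= avg=7.00, min=6, max=8


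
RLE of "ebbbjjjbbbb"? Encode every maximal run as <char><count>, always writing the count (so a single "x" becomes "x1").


String: "ebbbjjjbbbb"
Scanning for consecutive runs:
  'e' x 1
  'b' x 3
  'j' x 3
  'b' x 4
RLE = "e1b3j3b4"


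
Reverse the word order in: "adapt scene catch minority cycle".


Original: "adapt scene catch minority cycle"
Words (1..n): adapt | scene | catch | minority | cycle
Reversed (n..1): cycle | minority | catch | scene | adapt
Result = "cycle minority catch scene adapt"


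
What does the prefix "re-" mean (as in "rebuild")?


Prefix: re-
As in: rebuild -> re- + build
Meaning = again


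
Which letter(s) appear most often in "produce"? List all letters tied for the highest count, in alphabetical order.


Word: "produce"
Letter counts:
  'c': 1
  'd': 1
  'e': 1
  'o': 1
  'p': 1
  'r': 1
  'u': 1
Maximum count = 1
Most frequent = 'c', 'd', 'e', 'o', 'p', 'r', 'u' (1 time each)


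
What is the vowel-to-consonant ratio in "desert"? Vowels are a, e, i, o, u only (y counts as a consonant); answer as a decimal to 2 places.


Word: "desert"
Vowels (a,e,i,o,u): 2
Consonants: 4
Ratio = 2/4
= 0.50


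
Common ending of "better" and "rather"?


Word 1: "better"
Word 2: "rather"
Comparing from end:
  Pos -1: 'r' == 'r'
  Pos -2: 'e' == 'e'
  Pos -3: 't' != 'h' (stop)
LCS = "er" (length 2)


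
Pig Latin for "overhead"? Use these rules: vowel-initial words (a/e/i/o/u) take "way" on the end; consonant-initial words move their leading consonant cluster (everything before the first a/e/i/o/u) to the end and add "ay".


Word: "overhead"
Starts with vowel → add 'way'
Pig Latin = "overheadway"


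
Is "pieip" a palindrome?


Word: "pieip"
Reversed: "pieip"
Forward == Backward? pieip == pieip
Palindrome = Yes


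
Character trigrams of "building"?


Word: "building" (length 8)
Number of trigrams = 8 - 3 + 1 = 6
  Position 0: "bui"
  Position 1: "uil"
  Position 2: "ild"
  Position 3: "ldi"
  Position 4: "din"
  Position 5: "ing"
Trigrams = "bui", "uil", "ild", "ldi", "din", "ing"


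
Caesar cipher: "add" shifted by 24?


Word: "add"
Shift: 24
Each letter → (letter + shift) mod 26:
  'a' (0) + 24 = 24 → 'y'
  'd' (3) + 24 = 1 → 'b'
  'd' (3) + 24 = 1 → 'b'
Result = "ybb"


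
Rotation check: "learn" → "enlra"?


Word: "learn", Candidate: "enlra"
Method: check if candidate is substring of word+word
"learnlearn" contains "enlra"? No
Is rotation = No


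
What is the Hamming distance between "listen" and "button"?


Comparing character by character (same length = 6):
  Pos 0: 'l' vs 'b' !=
  Pos 1: 'i' vs 'u' !=
  Pos 2: 's' vs 't' !=
  Pos 3: 't' vs 't' =
  Pos 4: 'e' vs 'o' !=
  Pos 5: 'n' vs 'n' =
Hamming distance = 4


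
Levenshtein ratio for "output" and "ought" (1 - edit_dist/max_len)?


Word 1: "output" (length 6)
Word 2: "ought" (length 5)
One optimal edit sequence:
  1. keep 'o'
  2. keep 'u'
  3. delete 't'  (+1)
  4. substitute 'p' -> 'g'  (+1)
  5. substitute 'u' -> 'h'  (+1)
  6. keep 't'
Edit distance = 3
Max length = max(6, 5) = 6
Similarity = 1 - 3/6
= 0.5000


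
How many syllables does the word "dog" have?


Word: "dog"
Syllable breakdown: dog
Counting: 1 part
= 1 syllable


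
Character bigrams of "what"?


Word: "what" (length 4)
Number of bigrams = 4 - 2 + 1 = 3
  Position 0: "wh"
  Position 1: "ha"
  Position 2: "at"
Bigrams = "wh", "ha", "at"


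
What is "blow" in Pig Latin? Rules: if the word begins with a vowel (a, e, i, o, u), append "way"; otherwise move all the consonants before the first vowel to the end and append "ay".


Word: "blow"
Starts with consonant(s) → move to end, add 'ay'
Consonant cluster: "bl"
Pig Latin = "owblay"


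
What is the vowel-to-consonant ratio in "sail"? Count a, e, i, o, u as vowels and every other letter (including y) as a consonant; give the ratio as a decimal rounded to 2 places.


Word: "sail"
Vowels (a,e,i,o,u): 2
Consonants: 2
Ratio = 2/2
= 1.00


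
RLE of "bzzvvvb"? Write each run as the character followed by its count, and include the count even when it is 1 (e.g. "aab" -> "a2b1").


String: "bzzvvvb"
Scanning for consecutive runs:
  'b' x 1
  'z' x 2
  'v' x 3
  'b' x 1
RLE = "b1z2v3b1"


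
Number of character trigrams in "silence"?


Word: "silence" (length 7)
Number of 3-grams = length - 3 + 1 = 7 - 3 + 1
= 5


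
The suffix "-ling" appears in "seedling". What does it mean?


Suffix: -ling
As in: seedling -> seed + -ling
Meaning = small / young


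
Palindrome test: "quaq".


Word: "quaq"
Reversed: "qauq"
Forward == Backward? quaq != qauq
Palindrome = No


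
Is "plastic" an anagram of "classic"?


Word 1: "classic" → sorted: accilss
Word 2: "plastic" → sorted: acilpst
Same letters? accilss != acilpst
Anagram = No


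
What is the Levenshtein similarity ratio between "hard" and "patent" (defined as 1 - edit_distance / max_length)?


Word 1: "hard" (length 4)
Word 2: "patent" (length 6)
One optimal edit sequence:
  1. substitute 'h' -> 'p'  (+1)
  2. keep 'a'
  3. insert 't'  (+1)
  4. insert 'e'  (+1)
  5. substitute 'r' -> 'n'  (+1)
  6. substitute 'd' -> 't'  (+1)
Edit distance = 5
Max length = max(4, 6) = 6
Similarity = 1 - 5/6
= 0.1667


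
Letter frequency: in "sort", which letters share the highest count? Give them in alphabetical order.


Word: "sort"
Letter counts:
  'o': 1
  'r': 1
  's': 1
  't': 1
Maximum count = 1
Most frequent = 'o', 'r', 's', 't' (1 time each)


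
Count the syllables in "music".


Word: "music"
Syllable breakdown: mu-sic
Counting: 2 parts
= 2 syllables


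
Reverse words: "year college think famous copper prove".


Original: "year college think famous copper prove"
Words (1..n): year | college | think | famous | copper | prove
Reversed (n..1): prove | copper | famous | think | college | year
Result = "prove copper famous think college year"


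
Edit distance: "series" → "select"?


Word 1: "series" (length 6)
Word 2: "select" (length 6)
One optimal edit sequence (insert/delete/substitute each cost 1):
  1. keep 's'
  2. keep 'e'
  3. substitute 'r' -> 'l'  (+1)
  4. substitute 'i' -> 'e'  (+1)
  5. substitute 'e' -> 'c'  (+1)
  6. substitute 's' -> 't'  (+1)
Total edit operations: 4
Edit distance = 4


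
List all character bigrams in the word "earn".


Word: "earn" (length 4)
Number of bigrams = 4 - 2 + 1 = 3
  Position 0: "ea"
  Position 1: "ar"
  Position 2: "rn"
Bigrams = "ea", "ar", "rn"


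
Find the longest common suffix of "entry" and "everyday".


Word 1: "entry"
Word 2: "everyday"
Comparing from end:
  Pos -1: 'y' == 'y'
  Pos -2: 'r' != 'a' (stop)
LCS = "y" (length 1)


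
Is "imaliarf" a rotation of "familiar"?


Word: "familiar", Candidate: "imaliarf"
Method: check if candidate is substring of word+word
"familiarfamiliar" contains "imaliarf"? No
Is rotation = No


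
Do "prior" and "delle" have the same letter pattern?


Pattern of "prior": [0, 1, 2, 3, 1]
Pattern of "delle": [0, 1, 2, 2, 1]
Patterns do not match
Same pattern = No


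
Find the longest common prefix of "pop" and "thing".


Word 1: "pop"
Word 2: "thing"
Comparing from start:
  Pos 0: 'p' != 't' (stop)
LCP = "" (length 0)


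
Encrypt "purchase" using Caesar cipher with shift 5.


Word: "purchase"
Shift: 5
Each letter → (letter + shift) mod 26:
  'p' (15) + 5 = 20 → 'u'
  'u' (20) + 5 = 25 → 'z'
  'r' (17) + 5 = 22 → 'w'
  'c' (2) + 5 = 7 → 'h'
  'h' (7) + 5 = 12 → 'm'
  'a' (0) + 5 = 5 → 'f'
  's' (18) + 5 = 23 → 'x'
  'e' (4) + 5 = 9 → 'j'
Result = "uzwhmfxj"


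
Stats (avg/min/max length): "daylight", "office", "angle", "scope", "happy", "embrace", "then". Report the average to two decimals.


Lengths: "daylight"=8, "office"=6, "angle"=5, "scope"=5, "happy"=5, "embrace"=7, "then"=4
Sum = 40, Count = 7
Average = 40/7 = 5.71
= avg=5.71, min=4, max=8


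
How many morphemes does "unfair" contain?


Word: "unfair"
Morphemes: un- + fair
Each morpheme carries meaning
= 2 morphemes


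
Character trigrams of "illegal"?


Word: "illegal" (length 7)
Number of trigrams = 7 - 3 + 1 = 5
  Position 0: "ill"
  Position 1: "lle"
  Position 2: "leg"
  Position 3: "ega"
  Position 4: "gal"
Trigrams = "ill", "lle", "leg", "ega", "gal"


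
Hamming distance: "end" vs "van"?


Comparing character by character (same length = 3):
  Pos 0: 'e' vs 'v' !=
  Pos 1: 'n' vs 'a' !=
  Pos 2: 'd' vs 'n' !=
Hamming distance = 3


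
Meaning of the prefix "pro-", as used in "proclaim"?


Prefix: pro-
Example: proclaim = pro- + claim
Meaning = forward / in favor of


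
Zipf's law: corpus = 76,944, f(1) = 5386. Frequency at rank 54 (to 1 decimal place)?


Zipf's law: f(r) = f(1) / r
f(1) = 5386
f(54) = 5386 / 54
= 99.7 occurrences


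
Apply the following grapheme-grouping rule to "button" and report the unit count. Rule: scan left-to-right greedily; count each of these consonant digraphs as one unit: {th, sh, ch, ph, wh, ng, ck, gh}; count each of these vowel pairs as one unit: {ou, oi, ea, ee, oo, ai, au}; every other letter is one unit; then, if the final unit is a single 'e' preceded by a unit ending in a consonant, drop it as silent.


Word: "button" (6 letters)
Left-to-right scan:
  [1] 'b' (letter)
  [2] 'u' (letter)
  [3] 't' (letter)
  [4] 't' (letter)
  [5] 'o' (letter)
  [6] 'n' (letter)
Units from scan: 6
Sound units = 6 units


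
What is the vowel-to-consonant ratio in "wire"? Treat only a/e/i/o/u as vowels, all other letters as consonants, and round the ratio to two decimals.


Word: "wire"
Vowels (a,e,i,o,u): 2
Consonants: 2
Ratio = 2/2
= 1.00


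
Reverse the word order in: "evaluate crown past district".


Original: "evaluate crown past district"
Words (1..n): evaluate | crown | past | district
Reversed (n..1): district | past | crown | evaluate
Result = "district past crown evaluate"


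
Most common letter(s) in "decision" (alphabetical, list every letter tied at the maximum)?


Word: "decision"
Letter counts:
  'c': 1
  'd': 1
  'e': 1
  'i': 2
  'n': 1
  'o': 1
  's': 1
Maximum count = 2
Most frequent = 'i' (2 times each)


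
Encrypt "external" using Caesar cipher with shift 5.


Word: "external"
Shift: 5
Each letter → (letter + shift) mod 26:
  'e' (4) + 5 = 9 → 'j'
  'x' (23) + 5 = 2 → 'c'
  't' (19) + 5 = 24 → 'y'
  'e' (4) + 5 = 9 → 'j'
  'r' (17) + 5 = 22 → 'w'
  'n' (13) + 5 = 18 → 's'
  'a' (0) + 5 = 5 → 'f'
  'l' (11) + 5 = 16 → 'q'
Result = "jcyjwsfq"


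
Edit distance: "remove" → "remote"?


Word 1: "remove" (length 6)
Word 2: "remote" (length 6)
One optimal edit sequence (insert/delete/substitute each cost 1):
  1. keep 'r'
  2. keep 'e'
  3. keep 'm'
  4. keep 'o'
  5. substitute 'v' -> 't'  (+1)
  6. keep 'e'
Total edit operations: 1
Edit distance = 1


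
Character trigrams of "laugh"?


Word: "laugh" (length 5)
Number of trigrams = 5 - 3 + 1 = 3
  Position 0: "lau"
  Position 1: "aug"
  Position 2: "ugh"
Trigrams = "lau", "aug", "ugh"


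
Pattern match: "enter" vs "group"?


Pattern of "enter": [0, 1, 2, 0, 3]
Pattern of "group": [0, 1, 2, 3, 4]
Patterns do not match
Same pattern = No


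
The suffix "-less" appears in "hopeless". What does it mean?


Suffix: -less
Example: hopeless (hope + -less)
Meaning = without


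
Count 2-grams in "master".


Word: "master" (length 6)
Number of 2-grams = length - 2 + 1 = 6 - 2 + 1
= 5


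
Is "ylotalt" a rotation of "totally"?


Word: "totally", Candidate: "ylotalt"
Method: check if candidate is substring of word+word
"totallytotally" contains "ylotalt"? No
Is rotation = No


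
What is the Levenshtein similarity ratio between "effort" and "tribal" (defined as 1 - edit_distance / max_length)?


Word 1: "effort" (length 6)
Word 2: "tribal" (length 6)
One optimal edit sequence:
  1. substitute 'e' -> 't'  (+1)
  2. substitute 'f' -> 'r'  (+1)
  3. substitute 'f' -> 'i'  (+1)
  4. substitute 'o' -> 'b'  (+1)
  5. substitute 'r' -> 'a'  (+1)
  6. substitute 't' -> 'l'  (+1)
Edit distance = 6
Max length = max(6, 6) = 6
Similarity = 1 - 6/6
= 0.0000


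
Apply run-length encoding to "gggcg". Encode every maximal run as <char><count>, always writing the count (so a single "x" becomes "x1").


String: "gggcg"
Scanning for consecutive runs:
  'g' x 3
  'c' x 1
  'g' x 1
RLE = "g3c1g1"


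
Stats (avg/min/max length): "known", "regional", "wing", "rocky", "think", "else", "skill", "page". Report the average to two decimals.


Lengths: "known"=5, "regional"=8, "wing"=4, "rocky"=5, "think"=5, "else"=4, "skill"=5, "page"=4
Sum = 40, Count = 8
Average = 40/8 = 5.00
= avg=5.00, min=4, max=8


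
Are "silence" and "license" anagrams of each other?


Word 1: "silence" → sorted: ceeilns
Word 2: "license" → sorted: ceeilns
Same letters? ceeilns == ceeilns
Anagram = Yes


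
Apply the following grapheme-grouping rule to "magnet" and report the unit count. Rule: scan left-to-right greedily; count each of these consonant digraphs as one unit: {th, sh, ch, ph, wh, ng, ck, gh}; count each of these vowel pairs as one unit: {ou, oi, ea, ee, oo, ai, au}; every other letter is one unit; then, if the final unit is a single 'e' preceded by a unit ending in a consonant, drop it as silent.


Word: "magnet" (6 letters)
Left-to-right scan:
  (1) 'm' (letter)
  (2) 'a' (letter)
  (3) 'g' (letter)
  (4) 'n' (letter)
  (5) 'e' (letter)
  (6) 't' (letter)
Units from scan: 6
Sound units = 6 units


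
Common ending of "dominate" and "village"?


Word 1: "dominate"
Word 2: "village"
Comparing from end:
  Pos -1: 'e' == 'e'
  Pos -2: 't' != 'g' (stop)
LCS = "e" (length 1)


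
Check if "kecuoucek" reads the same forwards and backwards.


Word: "kecuoucek"
Reversed: "kecuoucek"
Forward == Backward? kecuoucek == kecuoucek
Palindrome = Yes


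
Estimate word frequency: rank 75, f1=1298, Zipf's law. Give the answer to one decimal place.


Zipf's law: f(r) = f(1) / r
f(1) = 1298
f(75) = 1298 / 75
= 17.3 occurrences


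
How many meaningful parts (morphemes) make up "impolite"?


Word: "impolite"
Morphemes: im- + polite
Each morpheme carries meaning
= 2 morphemes


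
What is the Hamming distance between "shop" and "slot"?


Comparing character by character (same length = 4):
  Pos 0: 's' vs 's' =
  Pos 1: 'h' vs 'l' !=
  Pos 2: 'o' vs 'o' =
  Pos 3: 'p' vs 't' !=
Hamming distance = 2


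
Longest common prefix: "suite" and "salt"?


Word 1: "suite"
Word 2: "salt"
Comparing from start:
  Pos 0: 's' == 's'
  Pos 1: 'u' != 'a' (stop)
LCP = "s" (length 1)


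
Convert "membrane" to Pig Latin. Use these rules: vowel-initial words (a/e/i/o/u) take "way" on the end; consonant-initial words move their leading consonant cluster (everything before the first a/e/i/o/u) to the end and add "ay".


Word: "membrane"
Starts with consonant(s) → move to end, add 'ay'
Consonant cluster: "m"
Pig Latin = "embranemay"


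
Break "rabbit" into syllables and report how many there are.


Word: "rabbit"
Syllable breakdown: rab · bit
Counting: 2 parts
= 2 syllables


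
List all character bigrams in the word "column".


Word: "column" (length 6)
Number of bigrams = 6 - 2 + 1 = 5
  Position 0: "co"
  Position 1: "ol"
  Position 2: "lu"
  Position 3: "um"
  Position 4: "mn"
Bigrams = "co", "ol", "lu", "um", "mn"


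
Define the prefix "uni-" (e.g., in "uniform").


Prefix: uni-
Example: uniform (uni- + form)
Meaning = one


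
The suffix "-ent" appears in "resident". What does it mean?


Suffix: -ent
Example: resident (reside + -ent, with a spelling change)
Meaning = one who / that which


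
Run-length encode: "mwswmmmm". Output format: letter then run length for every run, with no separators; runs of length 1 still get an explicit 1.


String: "mwswmmmm"
Scanning for consecutive runs:
  'm' x 1
  'w' x 1
  's' x 1
  'w' x 1
  'm' x 4
RLE = "m1w1s1w1m4"


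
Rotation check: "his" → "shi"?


Word: "his", Candidate: "shi"
Method: check if candidate is substring of word+word
"hishis" contains "shi"? Yes
Is rotation = Yes


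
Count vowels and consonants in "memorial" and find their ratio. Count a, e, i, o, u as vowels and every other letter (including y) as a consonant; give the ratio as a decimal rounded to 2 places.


Word: "memorial"
Vowels (a,e,i,o,u): 4
Consonants: 4
Ratio = 4/4
= 1.00


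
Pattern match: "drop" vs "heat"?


Pattern of "drop": [0, 1, 2, 3]
Pattern of "heat": [0, 1, 2, 3]
Patterns match
Same pattern = Yes


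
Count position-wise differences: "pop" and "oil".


Comparing character by character (same length = 3):
  Pos 0: 'p' vs 'o' !=
  Pos 1: 'o' vs 'i' !=
  Pos 2: 'p' vs 'l' !=
Hamming distance = 3


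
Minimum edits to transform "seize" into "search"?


Word 1: "seize" (length 5)
Word 2: "search" (length 6)
One optimal edit sequence (insert/delete/substitute each cost 1):
  1. keep 's'
  2. keep 'e'
  3. insert 'a'  (+1)
  4. substitute 'i' -> 'r'  (+1)
  5. substitute 'z' -> 'c'  (+1)
  6. substitute 'e' -> 'h'  (+1)
Total edit operations: 4
Edit distance = 4


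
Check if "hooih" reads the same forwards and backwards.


Word: "hooih"
Reversed: "hiooh"
Forward == Backward? hooih != hiooh
Palindrome = No


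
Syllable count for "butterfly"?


Word: "butterfly"
Syllable breakdown: but / ter / fly
Counting: 3 parts
= 3 syllables


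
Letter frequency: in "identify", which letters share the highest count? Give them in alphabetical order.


Word: "identify"
Letter counts:
  'd': 1
  'e': 1
  'f': 1
  'i': 2
  'n': 1
  't': 1
  'y': 1
Maximum count = 2
Most frequent = 'i' (2 times each)


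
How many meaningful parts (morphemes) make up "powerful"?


Word: "powerful"
Morphemes: power + -ful
Each morpheme carries meaning
= 2 morphemes


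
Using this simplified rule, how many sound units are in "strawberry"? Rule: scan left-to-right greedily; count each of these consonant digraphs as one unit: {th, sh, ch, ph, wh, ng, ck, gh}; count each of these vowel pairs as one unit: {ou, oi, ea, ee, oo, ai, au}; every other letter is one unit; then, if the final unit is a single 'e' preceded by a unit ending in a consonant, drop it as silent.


Word: "strawberry" (10 letters)
Left-to-right scan:
  1. 's' (letter)
  2. 't' (letter)
  3. 'r' (letter)
  4. 'a' (letter)
  5. 'w' (letter)
  6. 'b' (letter)
  7. 'e' (letter)
  8. 'r' (letter)
  9. 'r' (letter)
  10. 'y' (letter)
Units from scan: 10
Sound units = 10 units


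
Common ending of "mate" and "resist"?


Word 1: "mate"
Word 2: "resist"
Comparing from end:
  Pos -1: 'e' != 't' (stop)
LCS = "" (length 0)


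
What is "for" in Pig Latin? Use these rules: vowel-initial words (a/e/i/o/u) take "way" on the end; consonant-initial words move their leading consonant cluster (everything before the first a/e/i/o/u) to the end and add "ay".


Word: "for"
Starts with consonant(s) → move to end, add 'ay'
Consonant cluster: "f"
Pig Latin = "orfay"


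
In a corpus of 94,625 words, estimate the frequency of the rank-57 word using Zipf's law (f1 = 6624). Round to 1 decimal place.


Zipf's law: f(r) = f(1) / r
f(1) = 6624
f(57) = 6624 / 57
= 116.2 occurrences


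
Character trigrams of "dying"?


Word: "dying" (length 5)
Number of trigrams = 5 - 3 + 1 = 3
  Position 0: "dyi"
  Position 1: "yin"
  Position 2: "ing"
Trigrams = "dyi", "yin", "ing"


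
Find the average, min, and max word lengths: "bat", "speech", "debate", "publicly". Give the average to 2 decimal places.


Lengths: "bat"=3, "speech"=6, "debate"=6, "publicly"=8
Sum = 23, Count = 4
Average = 23/4 = 5.75
= avg=5.75, min=3, max=8


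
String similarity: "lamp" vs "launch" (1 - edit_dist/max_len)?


Word 1: "lamp" (length 4)
Word 2: "launch" (length 6)
One optimal edit sequence:
  1. keep 'l'
  2. keep 'a'
  3. insert 'u'  (+1)
  4. insert 'n'  (+1)
  5. substitute 'm' -> 'c'  (+1)
  6. substitute 'p' -> 'h'  (+1)
Edit distance = 4
Max length = max(4, 6) = 6
Similarity = 1 - 4/6
= 0.3333


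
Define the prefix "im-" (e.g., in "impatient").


Prefix: im-
As in: impatient -> im- + patient
Meaning = not / into


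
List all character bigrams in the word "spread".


Word: "spread" (length 6)
Number of bigrams = 6 - 2 + 1 = 5
  Position 0: "sp"
  Position 1: "pr"
  Position 2: "re"
  Position 3: "ea"
  Position 4: "ad"
Bigrams = "sp", "pr", "re", "ea", "ad"


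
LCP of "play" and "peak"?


Word 1: "play"
Word 2: "peak"
Comparing from start:
  Pos 0: 'p' == 'p'
  Pos 1: 'l' != 'e' (stop)
LCP = "p" (length 1)


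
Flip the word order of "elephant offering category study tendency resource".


Original: "elephant offering category study tendency resource"
Words (1..n): elephant | offering | category | study | tendency | resource
Reversed (n..1): resource | tendency | study | category | offering | elephant
Result = "resource tendency study category offering elephant"


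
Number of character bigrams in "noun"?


Word: "noun" (length 4)
Number of 2-grams = length - 2 + 1 = 4 - 2 + 1
= 3


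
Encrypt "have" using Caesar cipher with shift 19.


Word: "have"
Shift: 19
Each letter → (letter + shift) mod 26:
  'h' (7) + 19 = 0 → 'a'
  'a' (0) + 19 = 19 → 't'
  'v' (21) + 19 = 14 → 'o'
  'e' (4) + 19 = 23 → 'x'
Result = "atox"


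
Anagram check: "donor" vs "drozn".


Word 1: "donor" → sorted: dnoor
Word 2: "drozn" → sorted: dnorz
Same letters? dnoor != dnorz
Anagram = No


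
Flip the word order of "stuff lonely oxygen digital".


Original: "stuff lonely oxygen digital"
Words (1..n): stuff | lonely | oxygen | digital
Reversed (n..1): digital | oxygen | lonely | stuff
Result = "digital oxygen lonely stuff"


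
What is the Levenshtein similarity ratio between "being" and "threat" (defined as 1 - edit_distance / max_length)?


Word 1: "being" (length 5)
Word 2: "threat" (length 6)
One optimal edit sequence:
  1. insert 't'  (+1)
  2. substitute 'b' -> 'h'  (+1)
  3. substitute 'e' -> 'r'  (+1)
  4. substitute 'i' -> 'e'  (+1)
  5. substitute 'n' -> 'a'  (+1)
  6. substitute 'g' -> 't'  (+1)
Edit distance = 6
Max length = max(5, 6) = 6
Similarity = 1 - 6/6
= 0.0000


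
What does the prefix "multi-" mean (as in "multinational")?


Prefix: multi-
Example: multinational (multi- + national)
Meaning = many


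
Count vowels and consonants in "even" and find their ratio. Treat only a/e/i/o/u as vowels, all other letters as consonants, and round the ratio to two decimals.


Word: "even"
Vowels (a,e,i,o,u): 2
Consonants: 2
Ratio = 2/2
= 1.00


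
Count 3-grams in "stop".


Word: "stop" (length 4)
Number of 3-grams = length - 3 + 1 = 4 - 3 + 1
= 2


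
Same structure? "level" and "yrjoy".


Pattern of "level": [0, 1, 2, 1, 0]
Pattern of "yrjoy": [0, 1, 2, 3, 0]
Patterns do not match
Same pattern = No


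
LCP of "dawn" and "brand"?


Word 1: "dawn"
Word 2: "brand"
Comparing from start:
  Pos 0: 'd' != 'b' (stop)
LCP = "" (length 0)


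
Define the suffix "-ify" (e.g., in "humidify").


Suffix: -ify
As in: humidify -> humid + -ify
Meaning = to make


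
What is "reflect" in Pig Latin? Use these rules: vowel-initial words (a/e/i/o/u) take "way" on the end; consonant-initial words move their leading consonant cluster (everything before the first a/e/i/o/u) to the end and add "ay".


Word: "reflect"
Starts with consonant(s) → move to end, add 'ay'
Consonant cluster: "r"
Pig Latin = "eflectray"


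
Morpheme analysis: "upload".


Word: "upload"
Morphemes: up- | load
Each morpheme carries meaning
= 2 morphemes


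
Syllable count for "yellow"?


Word: "yellow"
Syllable breakdown: yel / low
Counting: 2 parts
= 2 syllables


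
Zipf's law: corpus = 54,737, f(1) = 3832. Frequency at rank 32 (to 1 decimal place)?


Zipf's law: f(r) = f(1) / r
f(1) = 3832
f(32) = 3832 / 32
= 119.8 occurrences


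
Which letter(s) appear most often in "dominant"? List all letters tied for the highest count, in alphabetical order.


Word: "dominant"
Letter counts:
  'a': 1
  'd': 1
  'i': 1
  'm': 1
  'n': 2
  'o': 1
  't': 1
Maximum count = 2
Most frequent = 'n' (2 times each)


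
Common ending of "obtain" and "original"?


Word 1: "obtain"
Word 2: "original"
Comparing from end:
  Pos -1: 'n' != 'l' (stop)
LCS = "" (length 0)


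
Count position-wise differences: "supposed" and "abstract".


Comparing character by character (same length = 8):
  Pos 0: 's' vs 'a' !=
  Pos 1: 'u' vs 'b' !=
  Pos 2: 'p' vs 's' !=
  Pos 3: 'p' vs 't' !=
  Pos 4: 'o' vs 'r' !=
  Pos 5: 's' vs 'a' !=
  Pos 6: 'e' vs 'c' !=
  Pos 7: 'd' vs 't' !=
Hamming distance = 8


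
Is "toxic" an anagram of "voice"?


Word 1: "voice" → sorted: ceiov
Word 2: "toxic" → sorted: ciotx
Same letters? ceiov != ciotx
Anagram = No


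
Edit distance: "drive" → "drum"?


Word 1: "drive" (length 5)
Word 2: "drum" (length 4)
One optimal edit sequence (insert/delete/substitute each cost 1):
  1. keep 'd'
  2. keep 'r'
  3. delete 'i'  (+1)
  4. substitute 'v' -> 'u'  (+1)
  5. substitute 'e' -> 'm'  (+1)
Total edit operations: 3
Edit distance = 3


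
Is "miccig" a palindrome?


Word: "miccig"
Reversed: "giccim"
Forward == Backward? miccig != giccim
Palindrome = No


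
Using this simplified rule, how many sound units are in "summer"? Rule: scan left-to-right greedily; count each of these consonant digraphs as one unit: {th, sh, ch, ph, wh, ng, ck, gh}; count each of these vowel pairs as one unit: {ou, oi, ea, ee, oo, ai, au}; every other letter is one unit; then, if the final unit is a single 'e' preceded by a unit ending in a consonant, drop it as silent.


Word: "summer" (6 letters)
Left-to-right scan:
  [1] 's' (letter)
  [2] 'u' (letter)
  [3] 'm' (letter)
  [4] 'm' (letter)
  [5] 'e' (letter)
  [6] 'r' (letter)
Units from scan: 6
Sound units = 6 units


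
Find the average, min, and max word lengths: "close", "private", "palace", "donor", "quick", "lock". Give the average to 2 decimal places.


Lengths: "close"=5, "private"=7, "palace"=6, "donor"=5, "quick"=5, "lock"=4
Sum = 32, Count = 6
Average = 32/6 = 5.33
= avg=5.33, min=4, max=7


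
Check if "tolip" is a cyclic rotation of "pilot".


Word: "pilot", Candidate: "tolip"
Method: check if candidate is substring of word+word
"pilotpilot" contains "tolip"? No
Is rotation = No


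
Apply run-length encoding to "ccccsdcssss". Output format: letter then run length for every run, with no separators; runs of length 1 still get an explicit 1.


String: "ccccsdcssss"
Scanning for consecutive runs:
  'c' x 4
  's' x 1
  'd' x 1
  'c' x 1
  's' x 4
RLE = "c4s1d1c1s4"


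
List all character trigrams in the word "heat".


Word: "heat" (length 4)
Number of trigrams = 4 - 3 + 1 = 2
  Position 0: "hea"
  Position 1: "eat"
Trigrams = "hea", "eat"


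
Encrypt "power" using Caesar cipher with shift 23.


Word: "power"
Shift: 23
Each letter → (letter + shift) mod 26:
  'p' (15) + 23 = 12 → 'm'
  'o' (14) + 23 = 11 → 'l'
  'w' (22) + 23 = 19 → 't'
  'e' (4) + 23 = 1 → 'b'
  'r' (17) + 23 = 14 → 'o'
Result = "mltbo"


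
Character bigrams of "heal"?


Word: "heal" (length 4)
Number of bigrams = 4 - 2 + 1 = 3
  Position 0: "he"
  Position 1: "ea"
  Position 2: "al"
Bigrams = "he", "ea", "al"


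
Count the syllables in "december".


Word: "december"
Syllable breakdown: de / cem / ber
Counting: 3 parts
= 3 syllables


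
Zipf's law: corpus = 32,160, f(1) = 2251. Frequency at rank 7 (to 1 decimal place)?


Zipf's law: f(r) = f(1) / r
f(1) = 2251
f(7) = 2251 / 7
= 321.6 occurrences


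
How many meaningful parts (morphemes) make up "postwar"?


Word: "postwar"
Morphemes: post- / war
Each morpheme carries meaning
= 2 morphemes


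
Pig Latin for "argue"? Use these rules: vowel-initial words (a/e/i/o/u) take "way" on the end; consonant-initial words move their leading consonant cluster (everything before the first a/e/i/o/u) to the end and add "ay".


Word: "argue"
Starts with vowel → add 'way'
Pig Latin = "argueway"


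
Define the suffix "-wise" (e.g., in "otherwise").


Suffix: -wise
As in: otherwise -> other + -wise
Meaning = in the manner of


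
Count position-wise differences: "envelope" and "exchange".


Comparing character by character (same length = 8):
  Pos 0: 'e' vs 'e' =
  Pos 1: 'n' vs 'x' !=
  Pos 2: 'v' vs 'c' !=
  Pos 3: 'e' vs 'h' !=
  Pos 4: 'l' vs 'a' !=
  Pos 5: 'o' vs 'n' !=
  Pos 6: 'p' vs 'g' !=
  Pos 7: 'e' vs 'e' =
Hamming distance = 6


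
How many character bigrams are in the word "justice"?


Word: "justice" (length 7)
Number of 2-grams = length - 2 + 1 = 7 - 2 + 1
= 6


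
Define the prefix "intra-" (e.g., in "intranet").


Prefix: intra-
As in: intranet -> intra- + net
Meaning = within


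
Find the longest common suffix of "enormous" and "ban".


Word 1: "enormous"
Word 2: "ban"
Comparing from end:
  Pos -1: 's' != 'n' (stop)
LCS = "" (length 0)


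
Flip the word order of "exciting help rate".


Original: "exciting help rate"
Words (1..n): exciting | help | rate
Reversed (n..1): rate | help | exciting
Result = "rate help exciting"


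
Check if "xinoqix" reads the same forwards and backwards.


Word: "xinoqix"
Reversed: "xiqonix"
Forward == Backward? xinoqix != xiqonix
Palindrome = No
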